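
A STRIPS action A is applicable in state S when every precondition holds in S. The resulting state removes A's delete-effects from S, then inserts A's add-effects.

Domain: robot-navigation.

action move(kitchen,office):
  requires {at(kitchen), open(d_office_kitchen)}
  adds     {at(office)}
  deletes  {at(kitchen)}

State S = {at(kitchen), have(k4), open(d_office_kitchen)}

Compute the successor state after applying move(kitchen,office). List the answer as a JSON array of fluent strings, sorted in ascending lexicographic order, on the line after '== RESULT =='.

Progress:
  pre ⊆ S: {at(kitchen), open(d_office_kitchen)} ⊆ S  — applicable
  S \ del = {have(k4), open(d_office_kitchen)}
  ∪ add   = {at(office), have(k4), open(d_office_kitchen)}

== RESULT ==
["at(office)", "have(k4)", "open(d_office_kitchen)"]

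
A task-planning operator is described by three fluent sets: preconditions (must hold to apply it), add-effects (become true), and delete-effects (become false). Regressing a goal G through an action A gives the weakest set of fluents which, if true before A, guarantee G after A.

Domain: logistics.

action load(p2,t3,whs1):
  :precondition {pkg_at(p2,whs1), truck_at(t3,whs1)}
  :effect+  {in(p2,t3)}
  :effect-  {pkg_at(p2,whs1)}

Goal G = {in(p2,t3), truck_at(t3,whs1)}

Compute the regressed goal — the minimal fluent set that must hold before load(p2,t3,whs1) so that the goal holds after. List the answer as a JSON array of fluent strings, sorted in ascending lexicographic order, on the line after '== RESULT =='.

Compute (G \ add) ∪ pre:
  G ∩ del = {}  (empty — regression defined)
  G \ add = {in(p2,t3), truck_at(t3,whs1)} \ {in(p2,t3)} = {truck_at(t3,whs1)}
  ∪ pre   = {truck_at(t3,whs1)} ∪ {pkg_at(p2,whs1), truck_at(t3,whs1)}
          = {pkg_at(p2,whs1), truck_at(t3,whs1)}

== RESULT ==
["pkg_at(p2,whs1)", "truck_at(t3,whs1)"]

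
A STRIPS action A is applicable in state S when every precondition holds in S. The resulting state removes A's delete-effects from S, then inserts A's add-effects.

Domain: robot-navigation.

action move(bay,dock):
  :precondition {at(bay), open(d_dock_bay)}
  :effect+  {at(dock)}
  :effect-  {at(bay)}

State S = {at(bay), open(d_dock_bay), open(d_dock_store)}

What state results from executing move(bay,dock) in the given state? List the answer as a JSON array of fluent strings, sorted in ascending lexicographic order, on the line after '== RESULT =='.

Compute (S \ del) ∪ add:
  pre ⊆ S: {at(bay), open(d_dock_bay)} ⊆ S  — applicable
  S \ del = {open(d_dock_bay), open(d_dock_store)}
  ∪ add   = {at(dock), open(d_dock_bay), open(d_dock_store)}

== RESULT ==
["at(dock)", "open(d_dock_bay)", "open(d_dock_store)"]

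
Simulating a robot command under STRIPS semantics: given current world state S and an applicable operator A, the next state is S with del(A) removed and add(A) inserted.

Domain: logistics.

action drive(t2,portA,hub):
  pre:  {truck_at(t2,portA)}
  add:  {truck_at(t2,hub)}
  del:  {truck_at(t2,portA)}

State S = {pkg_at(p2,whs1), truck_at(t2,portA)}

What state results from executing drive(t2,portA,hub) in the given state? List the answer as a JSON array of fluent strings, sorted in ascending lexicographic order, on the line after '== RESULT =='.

Compute (S \ del) ∪ add:
  pre ⊆ S: {truck_at(t2,portA)} ⊆ S  — applicable
  S \ del = {pkg_at(p2,whs1)}
  ∪ add   = {pkg_at(p2,whs1), truck_at(t2,hub)}

== RESULT ==
["pkg_at(p2,whs1)", "truck_at(t2,hub)"]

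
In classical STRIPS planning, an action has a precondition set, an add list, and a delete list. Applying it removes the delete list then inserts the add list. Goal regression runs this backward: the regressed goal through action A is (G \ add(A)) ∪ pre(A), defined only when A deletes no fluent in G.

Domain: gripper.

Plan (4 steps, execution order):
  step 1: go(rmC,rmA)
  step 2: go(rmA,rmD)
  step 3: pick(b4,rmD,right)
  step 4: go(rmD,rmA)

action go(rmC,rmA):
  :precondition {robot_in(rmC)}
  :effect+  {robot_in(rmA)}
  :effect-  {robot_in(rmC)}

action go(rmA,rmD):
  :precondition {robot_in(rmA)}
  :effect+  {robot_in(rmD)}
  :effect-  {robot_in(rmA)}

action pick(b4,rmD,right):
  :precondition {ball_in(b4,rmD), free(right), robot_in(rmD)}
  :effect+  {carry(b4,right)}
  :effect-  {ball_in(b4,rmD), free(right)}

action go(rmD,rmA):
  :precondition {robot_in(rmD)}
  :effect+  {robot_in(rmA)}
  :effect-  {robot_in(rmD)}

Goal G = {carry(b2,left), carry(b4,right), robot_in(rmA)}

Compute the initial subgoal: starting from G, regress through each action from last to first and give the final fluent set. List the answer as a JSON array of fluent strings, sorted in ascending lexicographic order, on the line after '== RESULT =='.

Work backward from the goal:
  through step 4 (go(rmD,rmA)): drop {robot_in(rmA)}, keep {carry(b2,left), carry(b4,right)}, require {robot_in(rmD)}
    → {carry(b2,left), carry(b4,right), robot_in(rmD)}
  through step 3 (pick(b4,rmD,right)): drop {carry(b4,right)}, keep {carry(b2,left), robot_in(rmD)}, require {ball_in(b4,rmD), free(right), robot_in(rmD)}
    → {ball_in(b4,rmD), carry(b2,left), free(right), robot_in(rmD)}
  through step 2 (go(rmA,rmD)): drop {robot_in(rmD)}, keep {ball_in(b4,rmD), carry(b2,left), free(right)}, require {robot_in(rmA)}
    → {ball_in(b4,rmD), carry(b2,left), free(right), robot_in(rmA)}
  through step 1 (go(rmC,rmA)): drop {robot_in(rmA)}, keep {ball_in(b4,rmD), carry(b2,left), free(right)}, require {robot_in(rmC)}
    → {ball_in(b4,rmD), carry(b2,left), free(right), robot_in(rmC)}

== RESULT ==
["ball_in(b4,rmD)", "carry(b2,left)", "free(right)", "robot_in(rmC)"]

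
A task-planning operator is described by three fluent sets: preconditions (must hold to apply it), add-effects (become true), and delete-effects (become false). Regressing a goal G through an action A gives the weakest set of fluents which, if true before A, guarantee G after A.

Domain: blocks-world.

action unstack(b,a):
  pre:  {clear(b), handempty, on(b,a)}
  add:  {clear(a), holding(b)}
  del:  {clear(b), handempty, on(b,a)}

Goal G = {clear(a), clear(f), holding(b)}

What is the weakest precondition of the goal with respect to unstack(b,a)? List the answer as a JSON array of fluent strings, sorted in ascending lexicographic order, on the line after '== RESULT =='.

Regress:
  G ∩ del = {}  (empty — regression defined)
  G \ add = {clear(a), clear(f), holding(b)} \ {clear(a), holding(b)} = {clear(f)}
  ∪ pre   = {clear(f)} ∪ {clear(b), handempty, on(b,a)}
          = {clear(b), clear(f), handempty, on(b,a)}

== RESULT ==
["clear(b)", "clear(f)", "handempty", "on(b,a)"]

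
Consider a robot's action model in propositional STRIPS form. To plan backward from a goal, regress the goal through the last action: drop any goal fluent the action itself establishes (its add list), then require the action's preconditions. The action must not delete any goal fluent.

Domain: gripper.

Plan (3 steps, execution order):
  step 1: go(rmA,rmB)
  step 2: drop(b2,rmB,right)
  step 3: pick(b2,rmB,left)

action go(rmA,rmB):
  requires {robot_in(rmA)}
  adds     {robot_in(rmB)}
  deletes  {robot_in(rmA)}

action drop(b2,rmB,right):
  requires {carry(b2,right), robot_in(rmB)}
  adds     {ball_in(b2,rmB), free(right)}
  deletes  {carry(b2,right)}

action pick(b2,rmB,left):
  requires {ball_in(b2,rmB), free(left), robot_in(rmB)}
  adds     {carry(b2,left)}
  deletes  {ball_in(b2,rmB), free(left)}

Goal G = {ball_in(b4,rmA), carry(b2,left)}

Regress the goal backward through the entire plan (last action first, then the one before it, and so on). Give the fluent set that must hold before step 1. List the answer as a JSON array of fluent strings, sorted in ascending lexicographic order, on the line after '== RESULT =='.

Regress step by step:
  through step 3 (pick(b2,rmB,left)): drop {carry(b2,left)}, keep {ball_in(b4,rmA)}, require {ball_in(b2,rmB), free(left), robot_in(rmB)}
    → {ball_in(b2,rmB), ball_in(b4,rmA), free(left), robot_in(rmB)}
  through step 2 (drop(b2,rmB,right)): drop {ball_in(b2,rmB)}, keep {ball_in(b4,rmA), free(left), robot_in(rmB)}, require {carry(b2,right), robot_in(rmB)}
    → {ball_in(b4,rmA), carry(b2,right), free(left), robot_in(rmB)}
  through step 1 (go(rmA,rmB)): drop {robot_in(rmB)}, keep {ball_in(b4,rmA), carry(b2,right), free(left)}, require {robot_in(rmA)}
    → {ball_in(b4,rmA), carry(b2,right), free(left), robot_in(rmA)}

== RESULT ==
["ball_in(b4,rmA)", "carry(b2,right)", "free(left)", "robot_in(rmA)"]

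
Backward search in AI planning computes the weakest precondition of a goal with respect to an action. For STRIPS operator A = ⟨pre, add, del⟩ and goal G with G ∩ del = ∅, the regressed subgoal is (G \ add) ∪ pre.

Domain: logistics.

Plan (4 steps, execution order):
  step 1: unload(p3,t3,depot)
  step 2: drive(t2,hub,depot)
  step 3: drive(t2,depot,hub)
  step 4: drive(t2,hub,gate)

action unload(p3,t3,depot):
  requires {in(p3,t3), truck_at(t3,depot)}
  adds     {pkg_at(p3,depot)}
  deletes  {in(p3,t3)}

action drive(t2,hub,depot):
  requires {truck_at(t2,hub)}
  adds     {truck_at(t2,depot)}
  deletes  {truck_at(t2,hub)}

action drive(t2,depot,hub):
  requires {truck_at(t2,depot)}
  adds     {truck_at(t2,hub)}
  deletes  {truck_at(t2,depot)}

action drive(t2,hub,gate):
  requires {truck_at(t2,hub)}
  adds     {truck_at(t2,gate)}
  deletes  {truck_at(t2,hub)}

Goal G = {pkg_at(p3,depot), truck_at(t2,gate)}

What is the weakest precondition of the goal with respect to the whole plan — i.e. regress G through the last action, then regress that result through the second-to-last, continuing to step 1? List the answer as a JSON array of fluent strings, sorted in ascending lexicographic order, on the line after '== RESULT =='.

Regress step by step:
  through step 4 (drive(t2,hub,gate)): drop {truck_at(t2,gate)}, keep {pkg_at(p3,depot)}, require {truck_at(t2,hub)}
    → {pkg_at(p3,depot), truck_at(t2,hub)}
  through step 3 (drive(t2,depot,hub)): drop {truck_at(t2,hub)}, keep {pkg_at(p3,depot)}, require {truck_at(t2,depot)}
    → {pkg_at(p3,depot), truck_at(t2,depot)}
  through step 2 (drive(t2,hub,depot)): drop {truck_at(t2,depot)}, keep {pkg_at(p3,depot)}, require {truck_at(t2,hub)}
    → {pkg_at(p3,depot), truck_at(t2,hub)}
  through step 1 (unload(p3,t3,depot)): drop {pkg_at(p3,depot)}, keep {truck_at(t2,hub)}, require {in(p3,t3), truck_at(t3,depot)}
    → {in(p3,t3), truck_at(t2,hub), truck_at(t3,depot)}

== RESULT ==
["in(p3,t3)", "truck_at(t2,hub)", "truck_at(t3,depot)"]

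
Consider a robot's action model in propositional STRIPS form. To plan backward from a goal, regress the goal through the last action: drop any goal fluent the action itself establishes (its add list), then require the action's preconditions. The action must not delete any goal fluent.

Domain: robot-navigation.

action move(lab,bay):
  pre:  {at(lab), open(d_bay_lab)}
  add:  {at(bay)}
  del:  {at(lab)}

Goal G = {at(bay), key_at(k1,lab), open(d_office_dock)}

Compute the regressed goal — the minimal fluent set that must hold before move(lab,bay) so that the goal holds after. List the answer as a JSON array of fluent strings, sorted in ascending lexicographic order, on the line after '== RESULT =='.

Compute (G \ add) ∪ pre:
  G ∩ del = {}  (empty — regression defined)
  G \ add = {at(bay), key_at(k1,lab), open(d_office_dock)} \ {at(bay)} = {key_at(k1,lab), open(d_office_dock)}
  ∪ pre   = {key_at(k1,lab), open(d_office_dock)} ∪ {at(lab), open(d_bay_lab)}
          = {at(lab), key_at(k1,lab), open(d_bay_lab), open(d_office_dock)}

== RESULT ==
["at(lab)", "key_at(k1,lab)", "open(d_bay_lab)", "open(d_office_dock)"]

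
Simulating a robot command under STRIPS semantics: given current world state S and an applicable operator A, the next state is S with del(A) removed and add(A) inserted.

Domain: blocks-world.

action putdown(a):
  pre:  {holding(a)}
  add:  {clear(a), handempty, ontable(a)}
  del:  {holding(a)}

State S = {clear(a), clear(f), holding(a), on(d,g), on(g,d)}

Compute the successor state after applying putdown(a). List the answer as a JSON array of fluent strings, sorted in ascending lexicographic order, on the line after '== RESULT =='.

Compute (S \ del) ∪ add:
  pre ⊆ S: {holding(a)} ⊆ S  — applicable
  S \ del = {clear(a), clear(f), on(d,g), on(g,d)}
  ∪ add   = {clear(a), clear(f), handempty, on(d,g), on(g,d), ontable(a)}

== RESULT ==
["clear(a)", "clear(f)", "handempty", "on(d,g)", "on(g,d)", "ontable(a)"]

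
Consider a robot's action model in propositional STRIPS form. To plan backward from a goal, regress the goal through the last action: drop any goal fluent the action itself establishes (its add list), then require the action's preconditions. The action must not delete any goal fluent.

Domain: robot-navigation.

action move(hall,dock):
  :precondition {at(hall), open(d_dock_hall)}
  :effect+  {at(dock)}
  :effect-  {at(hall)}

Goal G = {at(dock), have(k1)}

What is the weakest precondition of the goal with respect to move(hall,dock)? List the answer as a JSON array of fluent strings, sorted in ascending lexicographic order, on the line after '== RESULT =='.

Regress:
  G ∩ del = {}  (empty — regression defined)
  G \ add = {at(dock), have(k1)} \ {at(dock)} = {have(k1)}
  ∪ pre   = {have(k1)} ∪ {at(hall), open(d_dock_hall)}
          = {at(hall), have(k1), open(d_dock_hall)}

== RESULT ==
["at(hall)", "have(k1)", "open(d_dock_hall)"]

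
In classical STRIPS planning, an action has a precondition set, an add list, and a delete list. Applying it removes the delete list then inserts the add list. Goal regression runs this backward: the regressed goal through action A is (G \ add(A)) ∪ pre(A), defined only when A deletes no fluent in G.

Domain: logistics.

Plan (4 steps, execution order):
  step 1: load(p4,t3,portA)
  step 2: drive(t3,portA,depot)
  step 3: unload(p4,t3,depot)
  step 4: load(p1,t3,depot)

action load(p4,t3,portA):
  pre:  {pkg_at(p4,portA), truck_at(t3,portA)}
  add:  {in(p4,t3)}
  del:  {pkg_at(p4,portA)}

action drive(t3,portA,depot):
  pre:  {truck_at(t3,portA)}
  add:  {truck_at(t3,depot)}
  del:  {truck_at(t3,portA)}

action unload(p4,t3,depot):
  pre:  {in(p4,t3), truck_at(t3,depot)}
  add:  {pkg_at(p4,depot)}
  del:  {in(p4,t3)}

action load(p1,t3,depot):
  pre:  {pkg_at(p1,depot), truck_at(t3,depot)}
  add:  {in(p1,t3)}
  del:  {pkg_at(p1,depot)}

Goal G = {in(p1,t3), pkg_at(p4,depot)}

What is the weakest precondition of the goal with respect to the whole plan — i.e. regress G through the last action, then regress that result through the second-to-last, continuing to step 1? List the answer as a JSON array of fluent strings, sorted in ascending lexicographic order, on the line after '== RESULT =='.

Work backward from the goal:
  through step 4 (load(p1,t3,depot)): drop {in(p1,t3)}, keep {pkg_at(p4,depot)}, require {pkg_at(p1,depot), truck_at(t3,depot)}
    → {pkg_at(p1,depot), pkg_at(p4,depot), truck_at(t3,depot)}
  through step 3 (unload(p4,t3,depot)): drop {pkg_at(p4,depot)}, keep {pkg_at(p1,depot), truck_at(t3,depot)}, require {in(p4,t3), truck_at(t3,depot)}
    → {in(p4,t3), pkg_at(p1,depot), truck_at(t3,depot)}
  through step 2 (drive(t3,portA,depot)): drop {truck_at(t3,depot)}, keep {in(p4,t3), pkg_at(p1,depot)}, require {truck_at(t3,portA)}
    → {in(p4,t3), pkg_at(p1,depot), truck_at(t3,portA)}
  through step 1 (load(p4,t3,portA)): drop {in(p4,t3)}, keep {pkg_at(p1,depot), truck_at(t3,portA)}, require {pkg_at(p4,portA), truck_at(t3,portA)}
    → {pkg_at(p1,depot), pkg_at(p4,portA), truck_at(t3,portA)}

== RESULT ==
["pkg_at(p1,depot)", "pkg_at(p4,portA)", "truck_at(t3,portA)"]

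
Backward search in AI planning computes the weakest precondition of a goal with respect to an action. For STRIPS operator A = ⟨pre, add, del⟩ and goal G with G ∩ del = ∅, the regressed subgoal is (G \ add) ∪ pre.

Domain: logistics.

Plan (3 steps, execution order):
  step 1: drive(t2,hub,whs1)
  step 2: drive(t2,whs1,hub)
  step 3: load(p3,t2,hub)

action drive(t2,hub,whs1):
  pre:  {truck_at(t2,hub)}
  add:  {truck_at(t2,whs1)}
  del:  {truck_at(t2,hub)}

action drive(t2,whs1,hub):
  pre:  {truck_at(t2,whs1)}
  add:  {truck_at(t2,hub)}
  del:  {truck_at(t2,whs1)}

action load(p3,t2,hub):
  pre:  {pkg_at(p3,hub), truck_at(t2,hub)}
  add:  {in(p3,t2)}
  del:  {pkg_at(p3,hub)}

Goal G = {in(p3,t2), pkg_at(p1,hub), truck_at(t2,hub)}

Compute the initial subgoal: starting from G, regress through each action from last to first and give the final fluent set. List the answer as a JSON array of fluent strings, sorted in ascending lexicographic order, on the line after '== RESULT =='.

Work backward from the goal:
  through step 3 (load(p3,t2,hub)): drop {in(p3,t2)}, keep {pkg_at(p1,hub), truck_at(t2,hub)}, require {pkg_at(p3,hub), truck_at(t2,hub)}
    → {pkg_at(p1,hub), pkg_at(p3,hub), truck_at(t2,hub)}
  through step 2 (drive(t2,whs1,hub)): drop {truck_at(t2,hub)}, keep {pkg_at(p1,hub), pkg_at(p3,hub)}, require {truck_at(t2,whs1)}
    → {pkg_at(p1,hub), pkg_at(p3,hub), truck_at(t2,whs1)}
  through step 1 (drive(t2,hub,whs1)): drop {truck_at(t2,whs1)}, keep {pkg_at(p1,hub), pkg_at(p3,hub)}, require {truck_at(t2,hub)}
    → {pkg_at(p1,hub), pkg_at(p3,hub), truck_at(t2,hub)}

== RESULT ==
["pkg_at(p1,hub)", "pkg_at(p3,hub)", "truck_at(t2,hub)"]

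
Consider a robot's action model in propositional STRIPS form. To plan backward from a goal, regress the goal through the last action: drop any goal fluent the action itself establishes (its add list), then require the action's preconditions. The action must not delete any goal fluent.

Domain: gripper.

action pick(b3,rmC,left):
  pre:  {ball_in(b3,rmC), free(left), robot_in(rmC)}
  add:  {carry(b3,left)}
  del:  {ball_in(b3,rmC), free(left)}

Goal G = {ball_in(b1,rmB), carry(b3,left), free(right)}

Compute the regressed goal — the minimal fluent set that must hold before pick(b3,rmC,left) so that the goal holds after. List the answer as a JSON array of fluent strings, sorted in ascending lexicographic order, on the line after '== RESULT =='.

Compute (G \ add) ∪ pre:
  G ∩ del = {}  (empty — regression defined)
  G \ add = {ball_in(b1,rmB), carry(b3,left), free(right)} \ {carry(b3,left)} = {ball_in(b1,rmB), free(right)}
  ∪ pre   = {ball_in(b1,rmB), free(right)} ∪ {ball_in(b3,rmC), free(left), robot_in(rmC)}
          = {ball_in(b1,rmB), ball_in(b3,rmC), free(left), free(right), robot_in(rmC)}

== RESULT ==
["ball_in(b1,rmB)", "ball_in(b3,rmC)", "free(left)", "free(right)", "robot_in(rmC)"]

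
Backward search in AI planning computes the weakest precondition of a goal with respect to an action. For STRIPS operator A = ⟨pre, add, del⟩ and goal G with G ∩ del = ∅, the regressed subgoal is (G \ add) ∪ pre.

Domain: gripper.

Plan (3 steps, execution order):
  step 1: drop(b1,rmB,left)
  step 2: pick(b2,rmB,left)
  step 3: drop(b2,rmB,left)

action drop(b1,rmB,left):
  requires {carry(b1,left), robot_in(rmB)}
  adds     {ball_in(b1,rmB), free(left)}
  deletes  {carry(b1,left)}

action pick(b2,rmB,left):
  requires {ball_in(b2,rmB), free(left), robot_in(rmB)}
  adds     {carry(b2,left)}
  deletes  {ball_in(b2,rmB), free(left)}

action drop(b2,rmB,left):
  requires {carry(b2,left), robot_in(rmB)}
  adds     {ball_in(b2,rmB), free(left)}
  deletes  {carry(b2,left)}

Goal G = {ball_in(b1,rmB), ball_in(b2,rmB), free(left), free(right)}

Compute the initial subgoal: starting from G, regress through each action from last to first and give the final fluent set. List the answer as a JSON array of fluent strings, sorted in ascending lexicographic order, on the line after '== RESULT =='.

Regress step by step:
  through step 3 (drop(b2,rmB,left)): drop {ball_in(b2,rmB), free(left)}, keep {ball_in(b1,rmB), free(right)}, require {carry(b2,left), robot_in(rmB)}
    → {ball_in(b1,rmB), carry(b2,left), free(right), robot_in(rmB)}
  through step 2 (pick(b2,rmB,left)): drop {carry(b2,left)}, keep {ball_in(b1,rmB), free(right), robot_in(rmB)}, require {ball_in(b2,rmB), free(left), robot_in(rmB)}
    → {ball_in(b1,rmB), ball_in(b2,rmB), free(left), free(right), robot_in(rmB)}
  through step 1 (drop(b1,rmB,left)): drop {ball_in(b1,rmB), free(left)}, keep {ball_in(b2,rmB), free(right), robot_in(rmB)}, require {carry(b1,left), robot_in(rmB)}
    → {ball_in(b2,rmB), carry(b1,left), free(right), robot_in(rmB)}

== RESULT ==
["ball_in(b2,rmB)", "carry(b1,left)", "free(right)", "robot_in(rmB)"]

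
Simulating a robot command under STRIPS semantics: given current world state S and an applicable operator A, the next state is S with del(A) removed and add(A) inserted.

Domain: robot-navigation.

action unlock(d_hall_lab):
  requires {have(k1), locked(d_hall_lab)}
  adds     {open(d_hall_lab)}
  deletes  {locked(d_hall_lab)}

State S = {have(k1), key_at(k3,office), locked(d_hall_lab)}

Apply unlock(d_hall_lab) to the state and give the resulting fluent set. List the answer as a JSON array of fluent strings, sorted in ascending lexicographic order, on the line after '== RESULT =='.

Progress:
  pre ⊆ S: {have(k1), locked(d_hall_lab)} ⊆ S  — applicable
  S \ del = {have(k1), key_at(k3,office)}
  ∪ add   = {have(k1), key_at(k3,office), open(d_hall_lab)}

== RESULT ==
["have(k1)", "key_at(k3,office)", "open(d_hall_lab)"]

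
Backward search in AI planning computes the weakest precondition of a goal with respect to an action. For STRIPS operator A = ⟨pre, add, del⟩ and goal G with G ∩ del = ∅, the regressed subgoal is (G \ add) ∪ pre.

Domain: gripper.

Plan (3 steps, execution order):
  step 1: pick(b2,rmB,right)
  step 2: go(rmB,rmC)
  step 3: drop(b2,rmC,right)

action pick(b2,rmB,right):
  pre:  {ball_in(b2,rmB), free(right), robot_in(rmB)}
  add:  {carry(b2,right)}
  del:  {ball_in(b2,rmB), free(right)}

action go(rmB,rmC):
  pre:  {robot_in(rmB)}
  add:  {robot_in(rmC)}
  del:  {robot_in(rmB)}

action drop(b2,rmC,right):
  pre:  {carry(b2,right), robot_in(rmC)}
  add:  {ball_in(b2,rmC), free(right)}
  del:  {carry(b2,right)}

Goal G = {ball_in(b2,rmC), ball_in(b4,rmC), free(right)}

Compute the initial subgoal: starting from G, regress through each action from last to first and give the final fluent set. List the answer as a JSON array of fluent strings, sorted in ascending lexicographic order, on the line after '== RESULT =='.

Work backward from the goal:
  through step 3 (drop(b2,rmC,right)): drop {ball_in(b2,rmC), free(right)}, keep {ball_in(b4,rmC)}, require {carry(b2,right), robot_in(rmC)}
    → {ball_in(b4,rmC), carry(b2,right), robot_in(rmC)}
  through step 2 (go(rmB,rmC)): drop {robot_in(rmC)}, keep {ball_in(b4,rmC), carry(b2,right)}, require {robot_in(rmB)}
    → {ball_in(b4,rmC), carry(b2,right), robot_in(rmB)}
  through step 1 (pick(b2,rmB,right)): drop {carry(b2,right)}, keep {ball_in(b4,rmC), robot_in(rmB)}, require {ball_in(b2,rmB), free(right), robot_in(rmB)}
    → {ball_in(b2,rmB), ball_in(b4,rmC), free(right), robot_in(rmB)}

== RESULT ==
["ball_in(b2,rmB)", "ball_in(b4,rmC)", "free(right)", "robot_in(rmB)"]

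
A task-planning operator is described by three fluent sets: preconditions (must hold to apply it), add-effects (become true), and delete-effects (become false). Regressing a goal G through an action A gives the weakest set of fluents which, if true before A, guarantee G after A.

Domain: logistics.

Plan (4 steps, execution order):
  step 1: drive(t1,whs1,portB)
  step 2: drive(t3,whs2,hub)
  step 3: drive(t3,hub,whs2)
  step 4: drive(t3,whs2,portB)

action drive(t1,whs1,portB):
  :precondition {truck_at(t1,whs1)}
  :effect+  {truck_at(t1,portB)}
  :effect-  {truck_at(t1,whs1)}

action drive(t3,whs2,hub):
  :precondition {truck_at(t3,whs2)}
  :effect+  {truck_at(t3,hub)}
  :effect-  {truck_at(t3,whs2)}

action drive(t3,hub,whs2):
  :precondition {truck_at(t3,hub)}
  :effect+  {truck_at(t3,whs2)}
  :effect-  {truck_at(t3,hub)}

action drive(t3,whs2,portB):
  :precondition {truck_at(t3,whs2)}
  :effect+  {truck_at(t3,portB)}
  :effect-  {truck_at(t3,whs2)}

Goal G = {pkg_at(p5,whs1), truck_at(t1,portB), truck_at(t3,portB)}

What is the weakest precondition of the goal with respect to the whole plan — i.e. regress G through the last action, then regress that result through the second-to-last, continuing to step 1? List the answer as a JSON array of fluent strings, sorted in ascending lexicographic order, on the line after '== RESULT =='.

Regress step by step:
  through step 4 (drive(t3,whs2,portB)): drop {truck_at(t3,portB)}, keep {pkg_at(p5,whs1), truck_at(t1,portB)}, require {truck_at(t3,whs2)}
    → {pkg_at(p5,whs1), truck_at(t1,portB), truck_at(t3,whs2)}
  through step 3 (drive(t3,hub,whs2)): drop {truck_at(t3,whs2)}, keep {pkg_at(p5,whs1), truck_at(t1,portB)}, require {truck_at(t3,hub)}
    → {pkg_at(p5,whs1), truck_at(t1,portB), truck_at(t3,hub)}
  through step 2 (drive(t3,whs2,hub)): drop {truck_at(t3,hub)}, keep {pkg_at(p5,whs1), truck_at(t1,portB)}, require {truck_at(t3,whs2)}
    → {pkg_at(p5,whs1), truck_at(t1,portB), truck_at(t3,whs2)}
  through step 1 (drive(t1,whs1,portB)): drop {truck_at(t1,portB)}, keep {pkg_at(p5,whs1), truck_at(t3,whs2)}, require {truck_at(t1,whs1)}
    → {pkg_at(p5,whs1), truck_at(t1,whs1), truck_at(t3,whs2)}

== RESULT ==
["pkg_at(p5,whs1)", "truck_at(t1,whs1)", "truck_at(t3,whs2)"]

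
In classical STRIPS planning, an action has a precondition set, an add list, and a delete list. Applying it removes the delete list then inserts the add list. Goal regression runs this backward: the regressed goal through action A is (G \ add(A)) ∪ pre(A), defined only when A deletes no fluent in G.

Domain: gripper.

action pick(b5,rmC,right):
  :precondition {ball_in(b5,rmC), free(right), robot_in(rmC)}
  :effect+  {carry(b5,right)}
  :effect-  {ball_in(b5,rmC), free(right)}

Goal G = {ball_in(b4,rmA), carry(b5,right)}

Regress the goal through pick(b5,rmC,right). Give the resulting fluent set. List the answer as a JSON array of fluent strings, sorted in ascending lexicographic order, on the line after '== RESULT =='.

Regress:
  G ∩ del = {}  (empty — regression defined)
  G \ add = {ball_in(b4,rmA), carry(b5,right)} \ {carry(b5,right)} = {ball_in(b4,rmA)}
  ∪ pre   = {ball_in(b4,rmA)} ∪ {ball_in(b5,rmC), free(right), robot_in(rmC)}
          = {ball_in(b4,rmA), ball_in(b5,rmC), free(right), robot_in(rmC)}

== RESULT ==
["ball_in(b4,rmA)", "ball_in(b5,rmC)", "free(right)", "robot_in(rmC)"]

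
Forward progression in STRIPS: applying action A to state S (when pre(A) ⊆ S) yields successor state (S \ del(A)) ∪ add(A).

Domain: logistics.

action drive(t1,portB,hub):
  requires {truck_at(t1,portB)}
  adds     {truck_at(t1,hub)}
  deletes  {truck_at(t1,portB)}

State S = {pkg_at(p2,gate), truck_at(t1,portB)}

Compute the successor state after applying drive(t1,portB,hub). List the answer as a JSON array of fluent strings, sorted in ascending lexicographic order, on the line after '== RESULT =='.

Progress:
  pre ⊆ S: {truck_at(t1,portB)} ⊆ S  — applicable
  S \ del = {pkg_at(p2,gate)}
  ∪ add   = {pkg_at(p2,gate), truck_at(t1,hub)}

== RESULT ==
["pkg_at(p2,gate)", "truck_at(t1,hub)"]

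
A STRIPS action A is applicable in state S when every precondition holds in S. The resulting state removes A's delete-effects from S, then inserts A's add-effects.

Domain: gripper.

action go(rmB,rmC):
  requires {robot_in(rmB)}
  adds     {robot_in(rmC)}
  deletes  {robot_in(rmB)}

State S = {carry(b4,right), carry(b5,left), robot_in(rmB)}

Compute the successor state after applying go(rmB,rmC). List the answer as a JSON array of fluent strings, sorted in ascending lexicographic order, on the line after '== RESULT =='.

Progress:
  pre ⊆ S: {robot_in(rmB)} ⊆ S  — applicable
  S \ del = {carry(b4,right), carry(b5,left)}
  ∪ add   = {carry(b4,right), carry(b5,left), robot_in(rmC)}

== RESULT ==
["carry(b4,right)", "carry(b5,left)", "robot_in(rmC)"]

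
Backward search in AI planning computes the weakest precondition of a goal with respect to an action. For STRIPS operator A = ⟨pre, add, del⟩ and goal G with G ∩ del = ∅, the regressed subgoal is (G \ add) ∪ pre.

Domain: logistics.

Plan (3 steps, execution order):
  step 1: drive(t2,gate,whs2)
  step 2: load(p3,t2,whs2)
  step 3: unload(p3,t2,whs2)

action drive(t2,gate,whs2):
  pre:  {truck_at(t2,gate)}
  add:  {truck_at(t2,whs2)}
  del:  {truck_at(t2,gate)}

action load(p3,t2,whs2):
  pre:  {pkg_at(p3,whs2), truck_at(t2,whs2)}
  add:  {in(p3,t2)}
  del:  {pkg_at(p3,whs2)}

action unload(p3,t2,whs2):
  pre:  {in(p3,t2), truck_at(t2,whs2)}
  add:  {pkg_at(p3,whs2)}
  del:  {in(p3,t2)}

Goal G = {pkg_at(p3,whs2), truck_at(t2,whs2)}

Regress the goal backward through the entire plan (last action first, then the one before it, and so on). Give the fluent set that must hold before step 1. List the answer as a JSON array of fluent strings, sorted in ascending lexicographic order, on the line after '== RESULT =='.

Work backward from the goal:
  through step 3 (unload(p3,t2,whs2)): drop {pkg_at(p3,whs2)}, keep {truck_at(t2,whs2)}, require {in(p3,t2), truck_at(t2,whs2)}
    → {in(p3,t2), truck_at(t2,whs2)}
  through step 2 (load(p3,t2,whs2)): drop {in(p3,t2)}, keep {truck_at(t2,whs2)}, require {pkg_at(p3,whs2), truck_at(t2,whs2)}
    → {pkg_at(p3,whs2), truck_at(t2,whs2)}
  through step 1 (drive(t2,gate,whs2)): drop {truck_at(t2,whs2)}, keep {pkg_at(p3,whs2)}, require {truck_at(t2,gate)}
    → {pkg_at(p3,whs2), truck_at(t2,gate)}

== RESULT ==
["pkg_at(p3,whs2)", "truck_at(t2,gate)"]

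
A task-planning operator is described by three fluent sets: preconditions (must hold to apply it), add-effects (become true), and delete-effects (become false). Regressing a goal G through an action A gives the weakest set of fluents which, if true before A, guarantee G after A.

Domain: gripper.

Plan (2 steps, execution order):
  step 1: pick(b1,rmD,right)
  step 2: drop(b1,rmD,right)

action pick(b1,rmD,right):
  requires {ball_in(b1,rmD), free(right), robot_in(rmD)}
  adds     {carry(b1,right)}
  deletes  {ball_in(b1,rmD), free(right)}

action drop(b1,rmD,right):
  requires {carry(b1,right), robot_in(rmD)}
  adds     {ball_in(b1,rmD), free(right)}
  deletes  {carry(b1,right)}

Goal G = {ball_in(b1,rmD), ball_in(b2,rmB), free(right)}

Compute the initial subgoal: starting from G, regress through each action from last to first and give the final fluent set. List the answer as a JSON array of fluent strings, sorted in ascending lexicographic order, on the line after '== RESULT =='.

Work backward from the goal:
  through step 2 (drop(b1,rmD,right)): drop {ball_in(b1,rmD), free(right)}, keep {ball_in(b2,rmB)}, require {carry(b1,right), robot_in(rmD)}
    → {ball_in(b2,rmB), carry(b1,right), robot_in(rmD)}
  through step 1 (pick(b1,rmD,right)): drop {carry(b1,right)}, keep {ball_in(b2,rmB), robot_in(rmD)}, require {ball_in(b1,rmD), free(right), robot_in(rmD)}
    → {ball_in(b1,rmD), ball_in(b2,rmB), free(right), robot_in(rmD)}

== RESULT ==
["ball_in(b1,rmD)", "ball_in(b2,rmB)", "free(right)", "robot_in(rmD)"]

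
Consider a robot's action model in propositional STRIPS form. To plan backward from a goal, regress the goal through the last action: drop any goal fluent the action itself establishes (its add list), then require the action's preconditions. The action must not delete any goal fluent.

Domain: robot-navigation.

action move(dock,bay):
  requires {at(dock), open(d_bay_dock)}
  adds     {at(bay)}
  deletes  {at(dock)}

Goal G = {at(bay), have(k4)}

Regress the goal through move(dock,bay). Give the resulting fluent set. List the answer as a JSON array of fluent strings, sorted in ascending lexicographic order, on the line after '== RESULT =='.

Compute (G \ add) ∪ pre:
  G ∩ del = {}  (empty — regression defined)
  G \ add = {at(bay), have(k4)} \ {at(bay)} = {have(k4)}
  ∪ pre   = {have(k4)} ∪ {at(dock), open(d_bay_dock)}
          = {at(dock), have(k4), open(d_bay_dock)}

== RESULT ==
["at(dock)", "have(k4)", "open(d_bay_dock)"]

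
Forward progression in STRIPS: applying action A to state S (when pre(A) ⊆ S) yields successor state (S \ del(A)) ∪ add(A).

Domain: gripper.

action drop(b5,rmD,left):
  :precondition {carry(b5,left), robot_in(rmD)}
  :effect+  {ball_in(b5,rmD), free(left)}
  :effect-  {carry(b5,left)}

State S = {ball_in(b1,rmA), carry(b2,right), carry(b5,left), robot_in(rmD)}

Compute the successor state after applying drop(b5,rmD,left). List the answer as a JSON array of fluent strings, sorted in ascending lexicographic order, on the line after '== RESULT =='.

Progress:
  pre ⊆ S: {carry(b5,left), robot_in(rmD)} ⊆ S  — applicable
  S \ del = {ball_in(b1,rmA), carry(b2,right), robot_in(rmD)}
  ∪ add   = {ball_in(b1,rmA), ball_in(b5,rmD), carry(b2,right), free(left), robot_in(rmD)}

== RESULT ==
["ball_in(b1,rmA)", "ball_in(b5,rmD)", "carry(b2,right)", "free(left)", "robot_in(rmD)"]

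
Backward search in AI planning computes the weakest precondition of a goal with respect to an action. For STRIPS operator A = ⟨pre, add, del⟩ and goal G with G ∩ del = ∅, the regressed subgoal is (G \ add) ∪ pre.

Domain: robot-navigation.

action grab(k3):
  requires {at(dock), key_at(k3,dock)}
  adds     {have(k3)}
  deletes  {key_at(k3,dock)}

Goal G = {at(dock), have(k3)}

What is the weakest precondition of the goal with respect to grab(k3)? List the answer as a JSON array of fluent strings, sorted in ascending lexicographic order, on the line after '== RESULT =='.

Compute (G \ add) ∪ pre:
  G ∩ del = {}  (empty — regression defined)
  G \ add = {at(dock), have(k3)} \ {have(k3)} = {at(dock)}
  ∪ pre   = {at(dock)} ∪ {at(dock), key_at(k3,dock)}
          = {at(dock), key_at(k3,dock)}

== RESULT ==
["at(dock)", "key_at(k3,dock)"]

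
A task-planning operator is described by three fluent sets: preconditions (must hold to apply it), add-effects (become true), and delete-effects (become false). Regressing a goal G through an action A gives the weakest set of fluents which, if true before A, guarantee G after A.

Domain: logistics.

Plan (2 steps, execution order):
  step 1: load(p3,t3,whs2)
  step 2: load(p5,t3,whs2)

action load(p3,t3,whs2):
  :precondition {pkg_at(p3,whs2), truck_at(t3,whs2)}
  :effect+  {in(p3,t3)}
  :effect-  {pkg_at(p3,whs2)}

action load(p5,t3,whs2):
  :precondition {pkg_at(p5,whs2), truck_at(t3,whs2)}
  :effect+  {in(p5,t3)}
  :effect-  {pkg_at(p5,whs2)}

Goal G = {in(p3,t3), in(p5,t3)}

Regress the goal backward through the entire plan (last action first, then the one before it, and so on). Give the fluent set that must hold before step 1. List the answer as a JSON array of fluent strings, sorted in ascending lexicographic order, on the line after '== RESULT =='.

Work backward from the goal:
  through step 2 (load(p5,t3,whs2)): drop {in(p5,t3)}, keep {in(p3,t3)}, require {pkg_at(p5,whs2), truck_at(t3,whs2)}
    → {in(p3,t3), pkg_at(p5,whs2), truck_at(t3,whs2)}
  through step 1 (load(p3,t3,whs2)): drop {in(p3,t3)}, keep {pkg_at(p5,whs2), truck_at(t3,whs2)}, require {pkg_at(p3,whs2), truck_at(t3,whs2)}
    → {pkg_at(p3,whs2), pkg_at(p5,whs2), truck_at(t3,whs2)}

== RESULT ==
["pkg_at(p3,whs2)", "pkg_at(p5,whs2)", "truck_at(t3,whs2)"]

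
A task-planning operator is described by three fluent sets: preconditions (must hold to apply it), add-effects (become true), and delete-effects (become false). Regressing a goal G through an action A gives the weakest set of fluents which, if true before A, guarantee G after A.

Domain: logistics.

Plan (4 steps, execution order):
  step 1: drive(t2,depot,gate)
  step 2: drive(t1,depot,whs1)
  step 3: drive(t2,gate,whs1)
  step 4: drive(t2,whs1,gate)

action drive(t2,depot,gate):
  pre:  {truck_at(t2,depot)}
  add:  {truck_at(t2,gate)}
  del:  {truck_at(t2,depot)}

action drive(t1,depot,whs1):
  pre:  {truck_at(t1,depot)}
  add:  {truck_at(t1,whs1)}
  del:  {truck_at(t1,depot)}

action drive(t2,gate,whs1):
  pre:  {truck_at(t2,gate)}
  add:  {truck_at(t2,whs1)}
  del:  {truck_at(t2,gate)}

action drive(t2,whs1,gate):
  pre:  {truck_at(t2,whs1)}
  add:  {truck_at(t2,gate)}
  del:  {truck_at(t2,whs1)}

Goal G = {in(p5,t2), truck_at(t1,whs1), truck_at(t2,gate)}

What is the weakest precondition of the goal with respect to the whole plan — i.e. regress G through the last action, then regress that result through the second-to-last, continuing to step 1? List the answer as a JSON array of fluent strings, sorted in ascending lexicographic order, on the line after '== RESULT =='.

Regress step by step:
  through step 4 (drive(t2,whs1,gate)): drop {truck_at(t2,gate)}, keep {in(p5,t2), truck_at(t1,whs1)}, require {truck_at(t2,whs1)}
    → {in(p5,t2), truck_at(t1,whs1), truck_at(t2,whs1)}
  through step 3 (drive(t2,gate,whs1)): drop {truck_at(t2,whs1)}, keep {in(p5,t2), truck_at(t1,whs1)}, require {truck_at(t2,gate)}
    → {in(p5,t2), truck_at(t1,whs1), truck_at(t2,gate)}
  through step 2 (drive(t1,depot,whs1)): drop {truck_at(t1,whs1)}, keep {in(p5,t2), truck_at(t2,gate)}, require {truck_at(t1,depot)}
    → {in(p5,t2), truck_at(t1,depot), truck_at(t2,gate)}
  through step 1 (drive(t2,depot,gate)): drop {truck_at(t2,gate)}, keep {in(p5,t2), truck_at(t1,depot)}, require {truck_at(t2,depot)}
    → {in(p5,t2), truck_at(t1,depot), truck_at(t2,depot)}

== RESULT ==
["in(p5,t2)", "truck_at(t1,depot)", "truck_at(t2,depot)"]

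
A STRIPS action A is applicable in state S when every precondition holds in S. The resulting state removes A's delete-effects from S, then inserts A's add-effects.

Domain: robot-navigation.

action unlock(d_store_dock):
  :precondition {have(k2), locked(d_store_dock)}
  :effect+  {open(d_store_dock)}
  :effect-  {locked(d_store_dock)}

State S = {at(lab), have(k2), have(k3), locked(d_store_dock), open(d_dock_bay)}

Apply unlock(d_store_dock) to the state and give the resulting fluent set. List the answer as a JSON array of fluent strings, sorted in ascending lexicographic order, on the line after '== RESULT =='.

Compute (S \ del) ∪ add:
  pre ⊆ S: {have(k2), locked(d_store_dock)} ⊆ S  — applicable
  S \ del = {at(lab), have(k2), have(k3), open(d_dock_bay)}
  ∪ add   = {at(lab), have(k2), have(k3), open(d_dock_bay), open(d_store_dock)}

== RESULT ==
["at(lab)", "have(k2)", "have(k3)", "open(d_dock_bay)", "open(d_store_dock)"]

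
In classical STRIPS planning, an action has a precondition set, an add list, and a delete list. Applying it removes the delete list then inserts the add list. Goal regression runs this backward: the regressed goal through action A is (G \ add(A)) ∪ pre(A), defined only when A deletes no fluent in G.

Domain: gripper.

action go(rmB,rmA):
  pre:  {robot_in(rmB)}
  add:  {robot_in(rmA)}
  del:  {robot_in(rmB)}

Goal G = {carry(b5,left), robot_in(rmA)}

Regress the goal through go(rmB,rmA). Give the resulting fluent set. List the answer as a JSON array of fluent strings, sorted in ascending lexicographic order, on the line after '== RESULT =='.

Compute (G \ add) ∪ pre:
  G ∩ del = {}  (empty — regression defined)
  G \ add = {carry(b5,left), robot_in(rmA)} \ {robot_in(rmA)} = {carry(b5,left)}
  ∪ pre   = {carry(b5,left)} ∪ {robot_in(rmB)}
          = {carry(b5,left), robot_in(rmB)}

== RESULT ==
["carry(b5,left)", "robot_in(rmB)"]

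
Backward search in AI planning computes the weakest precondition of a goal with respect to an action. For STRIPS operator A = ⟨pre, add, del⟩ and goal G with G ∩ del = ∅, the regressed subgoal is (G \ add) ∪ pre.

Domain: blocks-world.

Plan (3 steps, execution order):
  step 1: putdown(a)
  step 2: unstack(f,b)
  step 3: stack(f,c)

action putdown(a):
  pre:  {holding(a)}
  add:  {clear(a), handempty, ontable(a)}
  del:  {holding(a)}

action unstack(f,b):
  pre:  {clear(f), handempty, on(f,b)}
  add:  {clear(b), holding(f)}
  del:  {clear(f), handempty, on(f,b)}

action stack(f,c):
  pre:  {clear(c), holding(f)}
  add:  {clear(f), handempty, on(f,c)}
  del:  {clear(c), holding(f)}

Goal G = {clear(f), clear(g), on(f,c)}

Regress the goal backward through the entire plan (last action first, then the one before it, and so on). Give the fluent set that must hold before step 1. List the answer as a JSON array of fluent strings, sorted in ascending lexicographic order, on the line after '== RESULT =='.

Regress step by step:
  through step 3 (stack(f,c)): drop {clear(f), on(f,c)}, keep {clear(g)}, require {clear(c), holding(f)}
    → {clear(c), clear(g), holding(f)}
  through step 2 (unstack(f,b)): drop {holding(f)}, keep {clear(c), clear(g)}, require {clear(f), handempty, on(f,b)}
    → {clear(c), clear(f), clear(g), handempty, on(f,b)}
  through step 1 (putdown(a)): drop {handempty}, keep {clear(c), clear(f), clear(g), on(f,b)}, require {holding(a)}
    → {clear(c), clear(f), clear(g), holding(a), on(f,b)}

== RESULT ==
["clear(c)", "clear(f)", "clear(g)", "holding(a)", "on(f,b)"]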